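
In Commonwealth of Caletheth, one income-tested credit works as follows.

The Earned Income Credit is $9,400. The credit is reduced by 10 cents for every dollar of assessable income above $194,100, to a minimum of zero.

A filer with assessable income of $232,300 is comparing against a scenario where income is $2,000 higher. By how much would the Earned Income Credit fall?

At $232,300 — 10% of the $38,200 excess over $194,100 is $3,820; credit = $9,400 − $3,820 = $5,580.
At $234,300 — 10% of the $40,200 excess over $194,100 is $4,020; credit = $9,400 − $4,020 = $5,380.
Lost: $5,580 − $5,380 = $200.

$200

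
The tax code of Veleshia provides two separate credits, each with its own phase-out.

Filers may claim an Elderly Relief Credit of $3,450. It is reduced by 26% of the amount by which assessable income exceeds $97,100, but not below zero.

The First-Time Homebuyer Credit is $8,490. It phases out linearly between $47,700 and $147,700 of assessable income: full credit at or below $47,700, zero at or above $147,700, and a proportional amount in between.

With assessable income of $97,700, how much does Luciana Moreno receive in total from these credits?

Elderly Relief Credit: 26% of the $600 excess over $97,100 is $156; credit = $3,450 − $156 = $3,294.
First-Time Homebuyer Credit: $97,700 is $50,000 into a $100,000 phase-out range, leaving 50,000/100,000 of the credit: $8,490 × 50,000/100,000 = $4,245.
Total: $3,294 + $4,245 = $7,539.

$7,539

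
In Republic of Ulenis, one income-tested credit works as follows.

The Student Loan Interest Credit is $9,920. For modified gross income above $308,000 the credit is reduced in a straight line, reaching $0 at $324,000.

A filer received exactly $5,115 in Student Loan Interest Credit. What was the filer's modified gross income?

$5,115 is 5,115/9,920 of the full $9,920, so 4,805/9,920 of the $16,000 range has been used: income = $308,000 + $16,000 × 4,805/9,920 = $315,750.

$315,750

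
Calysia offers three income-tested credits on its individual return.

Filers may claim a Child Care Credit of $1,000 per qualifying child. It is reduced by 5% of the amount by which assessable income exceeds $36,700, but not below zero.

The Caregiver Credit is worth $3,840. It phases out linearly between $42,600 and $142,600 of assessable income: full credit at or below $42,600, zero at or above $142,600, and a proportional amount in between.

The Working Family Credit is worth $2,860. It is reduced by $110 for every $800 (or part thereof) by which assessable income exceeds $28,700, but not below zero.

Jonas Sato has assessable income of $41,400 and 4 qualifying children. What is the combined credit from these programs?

Child Care Credit: base = 4 × $1,000 = $4,000. 5% of the $4,700 excess over $36,700 is $235; credit = $4,000 − $235 = $3,765.
Caregiver Credit: $41,400 is at or below the $42,600 threshold, so the full $3,840 applies.
Working Family Credit: income exceeds $28,700 by $12,700, which is 16 full-or-partial $800 increments; reduction = 16 × $110 = $1,760, leaving $1,100.
Total: $3,765 + $3,840 + $1,100 = $8,705.

$8,705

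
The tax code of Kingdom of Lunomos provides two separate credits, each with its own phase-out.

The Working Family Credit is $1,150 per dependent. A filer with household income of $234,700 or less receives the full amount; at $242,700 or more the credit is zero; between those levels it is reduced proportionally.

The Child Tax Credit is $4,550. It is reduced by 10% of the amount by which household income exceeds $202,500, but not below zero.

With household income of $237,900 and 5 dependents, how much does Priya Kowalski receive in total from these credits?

$4,460

Working Family Credit: base = 5 × $1,150 = $5,750. $237,900 is $3,200 into a $8,000 phase-out range, leaving 4,800/8,000 of the credit: $5,750 × 4,800/8,000 = $3,450.
Child Tax Credit: 10% of the $35,400 excess over $202,500 is $3,540; credit = $4,550 − $3,540 = $1,010.
Total: $3,450 + $1,010 = $4,460.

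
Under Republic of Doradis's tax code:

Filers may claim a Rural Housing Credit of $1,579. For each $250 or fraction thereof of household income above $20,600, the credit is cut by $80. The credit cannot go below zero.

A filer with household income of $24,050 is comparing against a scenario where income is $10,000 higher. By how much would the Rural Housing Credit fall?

$459

At $24,050 — income exceeds $20,600 by $3,450, which is 14 full-or-partial $250 increments; reduction = 14 × $80 = $1,120, leaving $459.
At $34,050 — income exceeds $20,600 by $13,450 → 54 increments × $80 = $4,320 ≥ base, so the credit is $0.
Lost: $459 − $0 = $459.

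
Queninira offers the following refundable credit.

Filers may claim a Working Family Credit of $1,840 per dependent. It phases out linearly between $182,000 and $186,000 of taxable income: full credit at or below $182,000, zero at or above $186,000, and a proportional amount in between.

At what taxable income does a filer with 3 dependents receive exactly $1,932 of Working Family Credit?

$184,600

Full credit = 3 × $1,840 = $5,520.
$1,932 is 1,932/5,520 of the full $5,520, so 3,588/5,520 of the $4,000 range has been used: income = $182,000 + $4,000 × 3,588/5,520 = $184,600.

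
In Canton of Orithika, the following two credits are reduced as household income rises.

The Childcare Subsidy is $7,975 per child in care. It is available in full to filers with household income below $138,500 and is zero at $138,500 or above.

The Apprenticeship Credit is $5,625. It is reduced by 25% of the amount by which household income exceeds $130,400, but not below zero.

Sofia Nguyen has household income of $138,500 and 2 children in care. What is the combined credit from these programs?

Childcare Subsidy: base = 2 × $7,975 = $15,950. $138,500 meets or exceeds the $138,500 cutoff, so the credit is $0.
Apprenticeship Credit: 25% of the $8,100 excess over $130,400 is $2,025; credit = $5,625 − $2,025 = $3,600.
Total: $0 + $3,600 = $3,600.

$3,600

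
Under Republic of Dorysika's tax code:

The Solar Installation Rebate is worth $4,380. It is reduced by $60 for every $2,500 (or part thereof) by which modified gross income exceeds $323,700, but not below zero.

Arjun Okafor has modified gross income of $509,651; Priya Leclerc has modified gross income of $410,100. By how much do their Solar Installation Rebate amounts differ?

Arjun ($509,651): Solar Installation Rebate: income exceeds $323,700 by $185,951 → 75 increments × $60 = $4,500 ≥ base, so the credit is $0.
Priya ($410,100): Solar Installation Rebate: income exceeds $323,700 by $86,400, which is 35 full-or-partial $2,500 increments; reduction = 35 × $60 = $2,100, leaving $2,280.
Difference: |$0 − $2,280| = $2,280.

$2,280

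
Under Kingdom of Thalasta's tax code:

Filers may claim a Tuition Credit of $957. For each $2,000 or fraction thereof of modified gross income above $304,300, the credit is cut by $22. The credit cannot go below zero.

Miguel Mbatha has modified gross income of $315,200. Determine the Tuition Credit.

Tuition Credit: income exceeds $304,300 by $10,900, which is 6 full-or-partial $2,000 increments; reduction = 6 × $22 = $132, leaving $825.

$825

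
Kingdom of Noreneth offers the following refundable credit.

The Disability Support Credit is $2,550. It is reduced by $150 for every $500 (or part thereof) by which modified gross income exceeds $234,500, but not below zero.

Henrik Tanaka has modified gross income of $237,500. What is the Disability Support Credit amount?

$1,650

Disability Support Credit: income exceeds $234,500 by $3,000, which is 6 full-or-partial $500 increments; reduction = 6 × $150 = $900, leaving $1,650.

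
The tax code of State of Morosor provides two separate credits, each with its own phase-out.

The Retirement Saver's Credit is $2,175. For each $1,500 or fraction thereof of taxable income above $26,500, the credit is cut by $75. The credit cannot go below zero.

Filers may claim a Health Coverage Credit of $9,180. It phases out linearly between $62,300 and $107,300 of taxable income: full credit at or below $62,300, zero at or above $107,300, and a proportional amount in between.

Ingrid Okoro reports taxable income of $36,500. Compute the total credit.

Retirement Saver's Credit: income exceeds $26,500 by $10,000, which is 7 full-or-partial $1,500 increments; reduction = 7 × $75 = $525, leaving $1,650.
Health Coverage Credit: $36,500 is at or below the $62,300 threshold, so the full $9,180 applies.
Total: $1,650 + $9,180 = $10,830.

$10,830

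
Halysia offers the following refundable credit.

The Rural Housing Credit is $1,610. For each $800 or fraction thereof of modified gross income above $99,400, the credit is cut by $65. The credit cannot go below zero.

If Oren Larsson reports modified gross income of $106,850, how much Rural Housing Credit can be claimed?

$960

Rural Housing Credit: income exceeds $99,400 by $7,450, which is 10 full-or-partial $800 increments; reduction = 10 × $65 = $650, leaving $960.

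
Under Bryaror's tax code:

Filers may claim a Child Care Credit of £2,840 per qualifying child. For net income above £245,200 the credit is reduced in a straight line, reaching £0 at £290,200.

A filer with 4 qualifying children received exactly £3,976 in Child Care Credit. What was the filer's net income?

Full credit = 4 × £2,840 = £11,360.
£3,976 is 3,976/11,360 of the full £11,360, so 7,384/11,360 of the £45,000 range has been used: income = £245,200 + £45,000 × 7,384/11,360 = £274,450.

£274,450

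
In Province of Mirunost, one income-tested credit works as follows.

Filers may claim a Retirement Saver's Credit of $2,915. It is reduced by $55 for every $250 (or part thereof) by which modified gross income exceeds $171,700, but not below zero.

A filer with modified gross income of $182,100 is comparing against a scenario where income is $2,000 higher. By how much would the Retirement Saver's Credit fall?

$440

At $182,100 — income exceeds $171,700 by $10,400, which is 42 full-or-partial $250 increments; reduction = 42 × $55 = $2,310, leaving $605.
At $184,100 — income exceeds $171,700 by $12,400, which is 50 full-or-partial $250 increments; reduction = 50 × $55 = $2,750, leaving $165.
Lost: $605 − $165 = $440.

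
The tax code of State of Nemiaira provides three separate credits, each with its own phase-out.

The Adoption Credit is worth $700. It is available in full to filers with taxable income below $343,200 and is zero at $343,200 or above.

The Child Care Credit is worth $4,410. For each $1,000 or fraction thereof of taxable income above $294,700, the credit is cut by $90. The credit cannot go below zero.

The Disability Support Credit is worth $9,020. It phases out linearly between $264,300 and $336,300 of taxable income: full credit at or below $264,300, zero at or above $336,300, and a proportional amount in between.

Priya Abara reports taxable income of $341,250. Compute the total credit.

$880

Adoption Credit: $341,250 is below the $343,200 cutoff, so the full $700 applies.
Child Care Credit: income exceeds $294,700 by $46,550, which is 47 full-or-partial $1,000 increments; reduction = 47 × $90 = $4,230, leaving $180.
Disability Support Credit: $341,250 is at or above $336,300, so the credit is $0.
Total: $700 + $180 + $0 = $880.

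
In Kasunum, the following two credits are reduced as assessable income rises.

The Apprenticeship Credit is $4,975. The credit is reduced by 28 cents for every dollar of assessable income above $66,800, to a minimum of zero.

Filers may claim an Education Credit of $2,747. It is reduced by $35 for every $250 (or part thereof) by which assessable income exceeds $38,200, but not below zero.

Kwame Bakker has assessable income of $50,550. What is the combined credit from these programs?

Apprenticeship Credit: $50,550 is at or below the $66,800 threshold, so the full $4,975 applies.
Education Credit: income exceeds $38,200 by $12,350, which is 50 full-or-partial $250 increments; reduction = 50 × $35 = $1,750, leaving $997.
Total: $4,975 + $997 = $5,972.

$5,972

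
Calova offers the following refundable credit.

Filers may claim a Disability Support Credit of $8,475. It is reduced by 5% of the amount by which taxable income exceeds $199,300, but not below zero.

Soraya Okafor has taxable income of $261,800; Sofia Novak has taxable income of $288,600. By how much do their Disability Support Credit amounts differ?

$1,340

Soraya ($261,800): Disability Support Credit: 5% of the $62,500 excess over $199,300 is $3,125; credit = $8,475 − $3,125 = $5,350.
Sofia ($288,600): Disability Support Credit: 5% of the $89,300 excess over $199,300 is $4,465; credit = $8,475 − $4,465 = $4,010.
Difference: |$5,350 − $4,010| = $1,340.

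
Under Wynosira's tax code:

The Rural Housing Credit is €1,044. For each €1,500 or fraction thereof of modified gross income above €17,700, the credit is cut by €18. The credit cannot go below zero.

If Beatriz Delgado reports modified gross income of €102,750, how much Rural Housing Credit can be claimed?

Rural Housing Credit: income exceeds €17,700 by €85,050, which is 57 full-or-partial €1,500 increments; reduction = 57 × €18 = €1,026, leaving €18.

€18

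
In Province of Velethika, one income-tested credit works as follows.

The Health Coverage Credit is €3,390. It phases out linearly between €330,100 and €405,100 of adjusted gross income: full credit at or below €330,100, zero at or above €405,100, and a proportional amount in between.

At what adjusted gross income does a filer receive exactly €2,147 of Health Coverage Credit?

€2,147 is 2,147/3,390 of the full €3,390, so 1,243/3,390 of the €75,000 range has been used: income = €330,100 + €75,000 × 1,243/3,390 = €357,600.

€357,600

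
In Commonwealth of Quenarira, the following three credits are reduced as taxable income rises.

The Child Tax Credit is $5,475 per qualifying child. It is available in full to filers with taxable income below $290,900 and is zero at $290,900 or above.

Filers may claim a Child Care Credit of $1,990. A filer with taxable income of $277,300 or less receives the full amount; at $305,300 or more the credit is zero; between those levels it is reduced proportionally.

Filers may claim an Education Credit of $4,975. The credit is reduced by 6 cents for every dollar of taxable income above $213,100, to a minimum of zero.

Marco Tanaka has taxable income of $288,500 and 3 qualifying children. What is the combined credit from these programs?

$18,070

Child Tax Credit: base = 3 × $5,475 = $16,425. $288,500 is below the $290,900 cutoff, so the full $16,425 applies.
Child Care Credit: $288,500 is $11,200 into a $28,000 phase-out range, leaving 16,800/28,000 of the credit: $1,990 × 16,800/28,000 = $1,194.
Education Credit: 6% of the $75,400 excess over $213,100 is $4,524; credit = $4,975 − $4,524 = $451.
Total: $16,425 + $1,194 + $451 = $18,070.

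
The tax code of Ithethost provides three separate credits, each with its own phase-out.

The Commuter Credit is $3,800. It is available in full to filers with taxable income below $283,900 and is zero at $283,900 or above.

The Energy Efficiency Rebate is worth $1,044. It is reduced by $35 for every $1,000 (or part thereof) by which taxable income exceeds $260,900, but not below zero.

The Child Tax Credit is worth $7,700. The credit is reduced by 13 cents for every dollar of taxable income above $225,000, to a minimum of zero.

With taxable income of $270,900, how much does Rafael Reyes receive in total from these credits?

$6,227

Commuter Credit: $270,900 is below the $283,900 cutoff, so the full $3,800 applies.
Energy Efficiency Rebate: income exceeds $260,900 by $10,000, which is 10 full-or-partial $1,000 increments; reduction = 10 × $35 = $350, leaving $694.
Child Tax Credit: 13% of the $45,900 excess over $225,000 is $5,967; credit = $7,700 − $5,967 = $1,733.
Total: $3,800 + $694 + $1,733 = $6,227.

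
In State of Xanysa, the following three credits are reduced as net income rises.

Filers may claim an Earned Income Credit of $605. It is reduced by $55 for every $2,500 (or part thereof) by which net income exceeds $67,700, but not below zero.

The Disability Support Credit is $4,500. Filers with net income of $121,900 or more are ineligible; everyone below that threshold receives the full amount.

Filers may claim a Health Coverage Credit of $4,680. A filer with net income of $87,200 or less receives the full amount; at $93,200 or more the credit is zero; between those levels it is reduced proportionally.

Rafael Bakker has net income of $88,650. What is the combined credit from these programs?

$8,159

Earned Income Credit: income exceeds $67,700 by $20,950, which is 9 full-or-partial $2,500 increments; reduction = 9 × $55 = $495, leaving $110.
Disability Support Credit: $88,650 is below the $121,900 cutoff, so the full $4,500 applies.
Health Coverage Credit: $88,650 is $1,450 into a $6,000 phase-out range, leaving 4,550/6,000 of the credit: $4,680 × 4,550/6,000 = $3,549.
Total: $110 + $4,500 + $3,549 = $8,159.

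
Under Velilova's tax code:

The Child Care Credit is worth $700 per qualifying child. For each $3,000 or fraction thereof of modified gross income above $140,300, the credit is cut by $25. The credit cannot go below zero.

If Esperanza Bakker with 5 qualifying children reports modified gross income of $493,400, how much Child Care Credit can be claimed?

Child Care Credit: base = 5 × $700 = $3,500. income exceeds $140,300 by $353,100, which is 118 full-or-partial $3,000 increments; reduction = 118 × $25 = $2,950, leaving $550.

$550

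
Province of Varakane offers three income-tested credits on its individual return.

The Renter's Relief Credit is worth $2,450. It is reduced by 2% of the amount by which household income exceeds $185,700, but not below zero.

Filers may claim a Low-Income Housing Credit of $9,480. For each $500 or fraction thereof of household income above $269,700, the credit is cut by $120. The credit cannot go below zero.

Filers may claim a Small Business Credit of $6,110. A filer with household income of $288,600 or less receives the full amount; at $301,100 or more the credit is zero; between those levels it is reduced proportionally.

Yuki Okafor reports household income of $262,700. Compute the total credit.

$16,500

Renter's Relief Credit: 2% of the $77,000 excess over $185,700 is $1,540; credit = $2,450 − $1,540 = $910.
Low-Income Housing Credit: $262,700 is at or below the $269,700 threshold, so the full $9,480 applies.
Small Business Credit: $262,700 is at or below the $288,600 threshold, so the full $6,110 applies.
Total: $910 + $9,480 + $6,110 = $16,500.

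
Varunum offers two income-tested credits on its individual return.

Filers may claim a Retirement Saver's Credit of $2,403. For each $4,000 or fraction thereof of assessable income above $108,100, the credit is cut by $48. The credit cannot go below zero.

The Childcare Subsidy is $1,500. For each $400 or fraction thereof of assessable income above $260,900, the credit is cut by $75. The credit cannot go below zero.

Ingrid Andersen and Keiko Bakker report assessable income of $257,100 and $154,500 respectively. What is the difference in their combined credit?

Ingrid ($257,100): Retirement Saver's Credit: income exceeds $108,100 by $149,000, which is 38 full-or-partial $4,000 increments; reduction = 38 × $48 = $1,824, leaving $579. Childcare Subsidy: $257,100 is at or below the $260,900 threshold, so the full $1,500 applies. total $579 + $1,500 = $2,079
Keiko ($154,500): Retirement Saver's Credit: income exceeds $108,100 by $46,400, which is 12 full-or-partial $4,000 increments; reduction = 12 × $48 = $576, leaving $1,827. Childcare Subsidy: $154,500 is at or below the $260,900 threshold, so the full $1,500 applies. total $1,827 + $1,500 = $3,327
Difference: |$2,079 − $3,327| = $1,248.

$1,248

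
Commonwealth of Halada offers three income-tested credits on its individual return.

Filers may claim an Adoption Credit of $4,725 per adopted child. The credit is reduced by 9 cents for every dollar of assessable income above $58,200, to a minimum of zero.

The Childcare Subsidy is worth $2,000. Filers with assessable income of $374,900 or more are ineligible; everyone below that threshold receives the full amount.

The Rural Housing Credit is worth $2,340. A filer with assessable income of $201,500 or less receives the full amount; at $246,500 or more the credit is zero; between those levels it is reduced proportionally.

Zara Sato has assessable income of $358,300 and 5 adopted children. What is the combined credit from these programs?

Adoption Credit: base = 5 × $4,725 = $23,625. 9% of the $300,100 excess over $58,200 is $27,009 ≥ base, so the credit is $0.
Childcare Subsidy: $358,300 is below the $374,900 cutoff, so the full $2,000 applies.
Rural Housing Credit: $358,300 is at or above $246,500, so the credit is $0.
Total: $0 + $2,000 + $0 = $2,000.

$2,000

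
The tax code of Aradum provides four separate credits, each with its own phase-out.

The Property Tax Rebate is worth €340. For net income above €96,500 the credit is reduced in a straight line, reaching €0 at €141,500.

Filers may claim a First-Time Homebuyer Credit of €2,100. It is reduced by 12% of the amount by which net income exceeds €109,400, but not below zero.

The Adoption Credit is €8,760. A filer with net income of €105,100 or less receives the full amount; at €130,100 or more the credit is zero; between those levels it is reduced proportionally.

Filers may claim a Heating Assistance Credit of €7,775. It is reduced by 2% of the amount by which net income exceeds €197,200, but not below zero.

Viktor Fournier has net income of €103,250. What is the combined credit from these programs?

€18,924

Property Tax Rebate: €103,250 is €6,750 into a €45,000 phase-out range, leaving 38,250/45,000 of the credit: €340 × 38,250/45,000 = €289.
First-Time Homebuyer Credit: €103,250 is at or below the €109,400 threshold, so the full €2,100 applies.
Adoption Credit: €103,250 is at or below the €105,100 threshold, so the full €8,760 applies.
Heating Assistance Credit: €103,250 is at or below the €197,200 threshold, so the full €7,775 applies.
Total: €289 + €2,100 + €8,760 + €7,775 = €18,924.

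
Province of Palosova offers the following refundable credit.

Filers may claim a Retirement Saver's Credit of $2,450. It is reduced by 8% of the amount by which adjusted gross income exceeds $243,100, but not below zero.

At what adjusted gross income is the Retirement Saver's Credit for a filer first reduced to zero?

The credit falls by 8% of each dollar above $243,100, so it reaches zero when the excess is $2,450 / 8% = $30,625: income = $243,100 + $30,625 = $273,725.

$273,725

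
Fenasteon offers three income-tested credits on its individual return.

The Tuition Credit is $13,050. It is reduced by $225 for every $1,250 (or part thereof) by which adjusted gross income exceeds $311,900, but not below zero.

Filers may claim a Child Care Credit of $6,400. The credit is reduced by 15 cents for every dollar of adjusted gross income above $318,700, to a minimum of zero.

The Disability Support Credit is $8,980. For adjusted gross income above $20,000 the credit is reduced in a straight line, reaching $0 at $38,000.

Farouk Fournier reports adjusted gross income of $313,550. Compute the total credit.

$19,000

Tuition Credit: income exceeds $311,900 by $1,650, which is 2 full-or-partial $1,250 increments; reduction = 2 × $225 = $450, leaving $12,600.
Child Care Credit: $313,550 is at or below the $318,700 threshold, so the full $6,400 applies.
Disability Support Credit: $313,550 is at or above $38,000, so the credit is $0.
Total: $12,600 + $6,400 + $0 = $19,000.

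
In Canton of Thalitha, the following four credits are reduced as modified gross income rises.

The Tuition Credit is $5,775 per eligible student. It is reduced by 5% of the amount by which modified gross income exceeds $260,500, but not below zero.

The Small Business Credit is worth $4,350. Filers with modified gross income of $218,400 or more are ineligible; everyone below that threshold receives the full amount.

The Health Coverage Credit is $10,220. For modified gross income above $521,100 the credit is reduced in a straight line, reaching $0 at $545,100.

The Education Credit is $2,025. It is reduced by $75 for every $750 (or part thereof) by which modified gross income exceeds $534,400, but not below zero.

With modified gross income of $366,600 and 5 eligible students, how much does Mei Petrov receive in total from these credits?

Tuition Credit: base = 5 × $5,775 = $28,875. 5% of the $106,100 excess over $260,500 is $5,305; credit = $28,875 − $5,305 = $23,570.
Small Business Credit: $366,600 meets or exceeds the $218,400 cutoff, so the credit is $0.
Health Coverage Credit: $366,600 is at or below the $521,100 threshold, so the full $10,220 applies.
Education Credit: $366,600 is at or below the $534,400 threshold, so the full $2,025 applies.
Total: $23,570 + $0 + $10,220 + $2,025 = $35,815.

$35,815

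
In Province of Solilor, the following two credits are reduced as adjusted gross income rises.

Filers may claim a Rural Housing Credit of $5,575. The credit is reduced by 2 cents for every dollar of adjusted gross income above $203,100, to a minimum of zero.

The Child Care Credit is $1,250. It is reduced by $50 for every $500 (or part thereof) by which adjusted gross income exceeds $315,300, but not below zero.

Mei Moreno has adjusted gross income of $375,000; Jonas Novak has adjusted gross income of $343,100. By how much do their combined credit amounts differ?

Mei ($375,000): Rural Housing Credit: 2% of the $171,900 excess over $203,100 is $3,438; credit = $5,575 − $3,438 = $2,137. Child Care Credit: income exceeds $315,300 by $59,700 → 120 increments × $50 = $6,000 ≥ base, so the credit is $0. total $2,137 + $0 = $2,137
Jonas ($343,100): Rural Housing Credit: 2% of the $140,000 excess over $203,100 is $2,800; credit = $5,575 − $2,800 = $2,775. Child Care Credit: income exceeds $315,300 by $27,800 → 56 increments × $50 = $2,800 ≥ base, so the credit is $0. total $2,775 + $0 = $2,775
Difference: |$2,137 − $2,775| = $638.

$638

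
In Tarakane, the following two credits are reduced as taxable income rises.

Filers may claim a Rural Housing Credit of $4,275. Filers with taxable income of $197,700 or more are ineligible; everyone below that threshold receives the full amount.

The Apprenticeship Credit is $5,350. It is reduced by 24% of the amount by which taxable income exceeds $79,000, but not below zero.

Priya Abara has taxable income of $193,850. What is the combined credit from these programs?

Rural Housing Credit: $193,850 is below the $197,700 cutoff, so the full $4,275 applies.
Apprenticeship Credit: 24% of the $114,850 excess over $79,000 is $27,564 ≥ base, so the credit is $0.
Total: $4,275 + $0 = $4,275.

$4,275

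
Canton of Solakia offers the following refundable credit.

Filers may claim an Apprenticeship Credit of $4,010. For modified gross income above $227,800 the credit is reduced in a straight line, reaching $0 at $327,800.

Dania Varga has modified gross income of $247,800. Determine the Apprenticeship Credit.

Apprenticeship Credit: $247,800 is $20,000 into a $100,000 phase-out range, leaving 80,000/100,000 of the credit: $4,010 × 80,000/100,000 = $3,208.

$3,208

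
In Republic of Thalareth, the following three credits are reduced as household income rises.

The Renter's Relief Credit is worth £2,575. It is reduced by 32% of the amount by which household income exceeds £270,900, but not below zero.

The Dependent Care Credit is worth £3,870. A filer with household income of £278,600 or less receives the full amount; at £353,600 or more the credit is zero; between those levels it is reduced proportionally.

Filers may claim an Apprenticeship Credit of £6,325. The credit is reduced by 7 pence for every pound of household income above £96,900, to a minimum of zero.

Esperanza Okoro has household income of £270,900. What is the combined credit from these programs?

Renter's Relief Credit: £270,900 is at or below the £270,900 threshold, so the full £2,575 applies.
Dependent Care Credit: £270,900 is at or below the £278,600 threshold, so the full £3,870 applies.
Apprenticeship Credit: 7% of the £174,000 excess over £96,900 is £12,180 ≥ base, so the credit is £0.
Total: £2,575 + £3,870 + £0 = £6,445.

£6,445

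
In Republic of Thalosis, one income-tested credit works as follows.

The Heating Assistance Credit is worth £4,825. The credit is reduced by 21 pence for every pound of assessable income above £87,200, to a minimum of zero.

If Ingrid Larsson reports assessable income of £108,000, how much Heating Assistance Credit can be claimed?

£457

Heating Assistance Credit: 21% of the £20,800 excess over £87,200 is £4,368; credit = £4,825 − £4,368 = £457.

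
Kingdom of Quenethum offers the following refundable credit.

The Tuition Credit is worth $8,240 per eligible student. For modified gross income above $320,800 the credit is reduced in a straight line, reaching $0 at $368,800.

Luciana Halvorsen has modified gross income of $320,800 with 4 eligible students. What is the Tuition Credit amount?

Tuition Credit: base = 4 × $8,240 = $32,960. $320,800 is at or below the $320,800 threshold, so the full $32,960 applies.

$32,960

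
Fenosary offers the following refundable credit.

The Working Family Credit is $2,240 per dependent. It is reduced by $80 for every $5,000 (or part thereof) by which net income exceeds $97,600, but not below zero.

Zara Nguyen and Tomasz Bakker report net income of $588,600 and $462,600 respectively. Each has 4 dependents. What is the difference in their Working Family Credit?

$2,080

Zara ($588,600): Working Family Credit: base = 4 × $2,240 = $8,960. income exceeds $97,600 by $491,000, which is 99 full-or-partial $5,000 increments; reduction = 99 × $80 = $7,920, leaving $1,040.
Tomasz ($462,600): Working Family Credit: base = 4 × $2,240 = $8,960. income exceeds $97,600 by $365,000, which is 73 full-or-partial $5,000 increments; reduction = 73 × $80 = $5,840, leaving $3,120.
Difference: |$1,040 − $3,120| = $2,080.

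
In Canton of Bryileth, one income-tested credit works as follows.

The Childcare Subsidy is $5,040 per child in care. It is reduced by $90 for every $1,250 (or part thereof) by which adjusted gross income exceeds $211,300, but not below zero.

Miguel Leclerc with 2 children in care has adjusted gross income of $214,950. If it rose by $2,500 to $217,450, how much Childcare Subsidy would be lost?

$180

At $214,950 — base = 2 × $5,040 = $10,080. income exceeds $211,300 by $3,650, which is 3 full-or-partial $1,250 increments; reduction = 3 × $90 = $270, leaving $9,810.
At $217,450 — base = 2 × $5,040 = $10,080. income exceeds $211,300 by $6,150, which is 5 full-or-partial $1,250 increments; reduction = 5 × $90 = $450, leaving $9,630.
Lost: $9,810 − $9,630 = $180.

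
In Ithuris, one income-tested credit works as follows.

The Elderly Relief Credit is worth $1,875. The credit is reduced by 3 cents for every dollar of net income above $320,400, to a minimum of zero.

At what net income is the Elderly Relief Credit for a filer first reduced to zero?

The credit falls by 3% of each dollar above $320,400, so it reaches zero when the excess is $1,875 / 3% = $62,500: income = $320,400 + $62,500 = $382,900.

$382,900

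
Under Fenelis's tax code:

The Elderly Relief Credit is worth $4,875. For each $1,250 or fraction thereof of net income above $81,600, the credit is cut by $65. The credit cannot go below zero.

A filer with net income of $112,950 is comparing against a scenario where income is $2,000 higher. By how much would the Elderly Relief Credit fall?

At $112,950 — income exceeds $81,600 by $31,350, which is 26 full-or-partial $1,250 increments; reduction = 26 × $65 = $1,690, leaving $3,185.
At $114,950 — income exceeds $81,600 by $33,350, which is 27 full-or-partial $1,250 increments; reduction = 27 × $65 = $1,755, leaving $3,120.
Lost: $3,185 − $3,120 = $65.

$65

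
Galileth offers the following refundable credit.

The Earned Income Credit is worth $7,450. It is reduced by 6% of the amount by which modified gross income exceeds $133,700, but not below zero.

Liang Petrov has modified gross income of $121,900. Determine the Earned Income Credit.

Earned Income Credit: $121,900 is at or below the $133,700 threshold, so the full $7,450 applies.

$7,450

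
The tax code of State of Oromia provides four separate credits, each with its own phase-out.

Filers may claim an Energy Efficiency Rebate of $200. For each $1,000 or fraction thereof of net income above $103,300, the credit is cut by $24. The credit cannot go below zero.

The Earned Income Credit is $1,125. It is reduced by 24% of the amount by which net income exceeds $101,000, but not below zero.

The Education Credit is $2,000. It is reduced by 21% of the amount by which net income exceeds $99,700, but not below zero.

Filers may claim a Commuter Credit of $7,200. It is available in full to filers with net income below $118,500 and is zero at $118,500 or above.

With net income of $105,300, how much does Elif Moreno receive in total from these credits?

Energy Efficiency Rebate: income exceeds $103,300 by $2,000, which is 2 full-or-partial $1,000 increments; reduction = 2 × $24 = $48, leaving $152.
Earned Income Credit: 24% of the $4,300 excess over $101,000 is $1,032; credit = $1,125 − $1,032 = $93.
Education Credit: 21% of the $5,600 excess over $99,700 is $1,176; credit = $2,000 − $1,176 = $824.
Commuter Credit: $105,300 is below the $118,500 cutoff, so the full $7,200 applies.
Total: $152 + $93 + $824 + $7,200 = $8,269.

$8,269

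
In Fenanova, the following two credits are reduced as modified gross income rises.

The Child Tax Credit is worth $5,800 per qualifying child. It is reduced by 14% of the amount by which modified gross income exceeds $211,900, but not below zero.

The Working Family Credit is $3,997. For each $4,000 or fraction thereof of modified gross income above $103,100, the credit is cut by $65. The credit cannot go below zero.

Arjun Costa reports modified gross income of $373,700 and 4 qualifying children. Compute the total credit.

$548

Child Tax Credit: base = 4 × $5,800 = $23,200. 14% of the $161,800 excess over $211,900 is $22,652; credit = $23,200 − $22,652 = $548.
Working Family Credit: income exceeds $103,100 by $270,600 → 68 increments × $65 = $4,420 ≥ base, so the credit is $0.
Total: $548 + $0 = $548.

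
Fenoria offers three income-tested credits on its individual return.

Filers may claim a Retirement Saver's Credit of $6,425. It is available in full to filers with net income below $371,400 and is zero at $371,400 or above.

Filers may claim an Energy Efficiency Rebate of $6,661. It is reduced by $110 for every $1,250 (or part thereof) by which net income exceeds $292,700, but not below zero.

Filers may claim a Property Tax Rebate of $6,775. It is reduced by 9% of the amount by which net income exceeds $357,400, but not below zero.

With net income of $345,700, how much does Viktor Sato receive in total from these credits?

$15,131

Retirement Saver's Credit: $345,700 is below the $371,400 cutoff, so the full $6,425 applies.
Energy Efficiency Rebate: income exceeds $292,700 by $53,000, which is 43 full-or-partial $1,250 increments; reduction = 43 × $110 = $4,730, leaving $1,931.
Property Tax Rebate: $345,700 is at or below the $357,400 threshold, so the full $6,775 applies.
Total: $6,425 + $1,931 + $6,775 = $15,131.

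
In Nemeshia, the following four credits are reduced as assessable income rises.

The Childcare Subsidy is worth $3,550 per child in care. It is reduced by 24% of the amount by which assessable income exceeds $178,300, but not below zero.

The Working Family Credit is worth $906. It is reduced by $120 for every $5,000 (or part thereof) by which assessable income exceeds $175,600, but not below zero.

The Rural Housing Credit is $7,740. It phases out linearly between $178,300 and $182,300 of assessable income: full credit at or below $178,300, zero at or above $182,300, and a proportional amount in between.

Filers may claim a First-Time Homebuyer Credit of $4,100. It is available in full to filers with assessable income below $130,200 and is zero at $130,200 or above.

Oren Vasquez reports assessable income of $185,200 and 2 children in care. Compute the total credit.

Childcare Subsidy: base = 2 × $3,550 = $7,100. 24% of the $6,900 excess over $178,300 is $1,656; credit = $7,100 − $1,656 = $5,444.
Working Family Credit: income exceeds $175,600 by $9,600, which is 2 full-or-partial $5,000 increments; reduction = 2 × $120 = $240, leaving $666.
Rural Housing Credit: $185,200 is at or above $182,300, so the credit is $0.
First-Time Homebuyer Credit: $185,200 meets or exceeds the $130,200 cutoff, so the credit is $0.
Total: $5,444 + $666 + $0 + $0 = $6,110.

$6,110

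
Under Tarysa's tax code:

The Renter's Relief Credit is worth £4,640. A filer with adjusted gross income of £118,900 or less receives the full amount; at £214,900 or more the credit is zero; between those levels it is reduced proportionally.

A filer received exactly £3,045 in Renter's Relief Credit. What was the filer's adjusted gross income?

£151,900

£3,045 is 3,045/4,640 of the full £4,640, so 1,595/4,640 of the £96,000 range has been used: income = £118,900 + £96,000 × 1,595/4,640 = £151,900.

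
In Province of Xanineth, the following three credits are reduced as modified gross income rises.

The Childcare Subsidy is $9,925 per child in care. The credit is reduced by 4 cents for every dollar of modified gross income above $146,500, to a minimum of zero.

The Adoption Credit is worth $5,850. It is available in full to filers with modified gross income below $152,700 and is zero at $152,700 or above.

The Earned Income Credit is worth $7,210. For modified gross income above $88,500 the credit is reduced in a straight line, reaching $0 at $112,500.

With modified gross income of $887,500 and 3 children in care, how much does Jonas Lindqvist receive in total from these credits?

Childcare Subsidy: base = 3 × $9,925 = $29,775. 4% of the $741,000 excess over $146,500 is $29,640; credit = $29,775 − $29,640 = $135.
Adoption Credit: $887,500 meets or exceeds the $152,700 cutoff, so the credit is $0.
Earned Income Credit: $887,500 is at or above $112,500, so the credit is $0.
Total: $135 + $0 + $0 = $135.

$135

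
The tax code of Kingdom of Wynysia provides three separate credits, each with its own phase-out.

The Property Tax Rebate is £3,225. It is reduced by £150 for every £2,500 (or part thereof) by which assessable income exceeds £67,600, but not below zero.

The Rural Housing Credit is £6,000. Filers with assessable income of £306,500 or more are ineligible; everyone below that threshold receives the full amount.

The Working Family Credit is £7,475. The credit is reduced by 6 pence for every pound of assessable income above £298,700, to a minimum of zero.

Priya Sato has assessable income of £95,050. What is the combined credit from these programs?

Property Tax Rebate: income exceeds £67,600 by £27,450, which is 11 full-or-partial £2,500 increments; reduction = 11 × £150 = £1,650, leaving £1,575.
Rural Housing Credit: £95,050 is below the £306,500 cutoff, so the full £6,000 applies.
Working Family Credit: £95,050 is at or below the £298,700 threshold, so the full £7,475 applies.
Total: £1,575 + £6,000 + £7,475 = £15,050.

£15,050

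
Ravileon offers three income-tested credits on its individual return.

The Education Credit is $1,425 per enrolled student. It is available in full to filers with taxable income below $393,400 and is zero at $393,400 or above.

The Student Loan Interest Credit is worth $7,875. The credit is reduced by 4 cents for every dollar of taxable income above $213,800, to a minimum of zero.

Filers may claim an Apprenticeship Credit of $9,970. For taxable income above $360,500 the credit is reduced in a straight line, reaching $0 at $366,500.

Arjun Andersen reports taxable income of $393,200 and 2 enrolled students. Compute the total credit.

Education Credit: base = 2 × $1,425 = $2,850. $393,200 is below the $393,400 cutoff, so the full $2,850 applies.
Student Loan Interest Credit: 4% of the $179,400 excess over $213,800 is $7,176; credit = $7,875 − $7,176 = $699.
Apprenticeship Credit: $393,200 is at or above $366,500, so the credit is $0.
Total: $2,850 + $699 + $0 = $3,549.

$3,549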